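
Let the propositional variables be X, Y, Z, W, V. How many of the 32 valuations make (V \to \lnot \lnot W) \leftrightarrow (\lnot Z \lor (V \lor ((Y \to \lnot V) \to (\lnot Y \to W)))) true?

22

Initial set: {((V \to \lnot \lnot W) \leftrightarrow (\lnot Z \lor (V \lor ((Y \to \lnot V) \to (\lnot Y \to W)))))}.
((V \to \lnot \lnot W) \leftrightarrow (\lnot Z \lor (V \lor ((Y \to \lnot V) \to (\lnot Y \to W))))): β-rule — branch into (V \to \lnot \lnot W), (\lnot Z \lor (V \lor ((Y \to \lnot V) \to (\lnot Y \to W))))  //  \lnot (V \to \lnot \lnot W), \lnot (\lnot Z \lor (V \lor ((Y \to \lnot V) \to (\lnot Y \to W)))).
  branch 1 (add (V \to \lnot \lnot W), (\lnot Z \lor (V \lor ((Y \to \lnot V) \to (\lnot Y \to W))))):
    (V \to \lnot \lnot W): β-rule — branch into \lnot V  //  \lnot \lnot W.
      branch 1.1 (add \lnot V):
        (\lnot Z \lor (V \lor ((Y \to \lnot V) \to (\lnot Y \to W)))): β-rule — branch into \lnot Z  //  (V \lor ((Y \to \lnot V) \to (\lnot Y \to W))).
          branch 1.1.1 (add \lnot Z):
            ○ open, literals {V=false, Z=false}.
          branch 1.1.2 (add (V \lor ((Y \to \lnot V) \to (\lnot Y \to W)))):
            (V \lor ((Y \to \lnot V) \to (\lnot Y \to W))): β-rule — branch into V  //  ((Y \to \lnot V) \to (\lnot Y \to W)).
              branch 1.1.2.1 (add V):
                × closes — contains both V and \lnot V.
              branch 1.1.2.2 (add ((Y \to \lnot V) \to (\lnot Y \to W))):
                ((Y \to \lnot V) \to (\lnot Y \to W)): β-rule — branch into \lnot (Y \to \lnot V)  //  (\lnot Y \to W).
                  branch 1.1.2.2.1 (add \lnot (Y \to \lnot V)):
                    \lnot (Y \to \lnot V): α-rule — add Y, \lnot \lnot V.
                    × closes — contains both V and \lnot V.
                  branch 1.1.2.2.2 (add (\lnot Y \to W)):
                    (\lnot Y \to W): β-rule — branch into \lnot \lnot Y  //  W.
                      branch 1.1.2.2.2.1 (add \lnot \lnot Y):
                        ○ open, literals {V=false, Y=true}.
                      branch 1.1.2.2.2.2 (add W):
                        ○ open, literals {V=false, W=true}.
      branch 1.2 (add \lnot \lnot W):
        \lnot \lnot W: drop double negation, giving W.
        (\lnot Z \lor (V \lor ((Y \to \lnot V) \to (\lnot Y \to W)))): β-rule — branch into \lnot Z  //  (V \lor ((Y \to \lnot V) \to (\lnot Y \to W))).
          branch 1.2.1 (add \lnot Z):
            ○ open, literals {W=true, Z=false}.
          branch 1.2.2 (add (V \lor ((Y \to \lnot V) \to (\lnot Y \to W)))):
            (V \lor ((Y \to \lnot V) \to (\lnot Y \to W))): β-rule — branch into V  //  ((Y \to \lnot V) \to (\lnot Y \to W)).
              branch 1.2.2.1 (add V):
                ○ open, literals {V=true, W=true}.
              branch 1.2.2.2 (add ((Y \to \lnot V) \to (\lnot Y \to W))):
                ((Y \to \lnot V) \to (\lnot Y \to W)): β-rule — branch into \lnot (Y \to \lnot V)  //  (\lnot Y \to W).
                  branch 1.2.2.2.1 (add \lnot (Y \to \lnot V)):
                    \lnot (Y \to \lnot V): α-rule — add Y, \lnot \lnot V.
                    ○ open, literals {V=true, W=true, Y=true}.
                  branch 1.2.2.2.2 (add (\lnot Y \to W)):
                    (\lnot Y \to W): β-rule — branch into \lnot \lnot Y  //  W.
                      branch 1.2.2.2.2.1 (add \lnot \lnot Y):
                        ○ open, literals {W=true, Y=true}.
                      branch 1.2.2.2.2.2 (add W):
                        ○ open, literals {W=true}.
  branch 2 (add \lnot (V \to \lnot \lnot W), \lnot (\lnot Z \lor (V \lor ((Y \to \lnot V) \to (\lnot Y \to W))))):
    \lnot (V \to \lnot \lnot W): α-rule — add V, \lnot \lnot \lnot W.
    \lnot (\lnot Z \lor (V \lor ((Y \to \lnot V) \to (\lnot Y \to W)))): α-rule — add \lnot \lnot Z, \lnot (V \lor ((Y \to \lnot V) \to (\lnot Y \to W))).
    \lnot \lnot \lnot W: drop double negation, giving \lnot W.
    \lnot (V \lor ((Y \to \lnot V) \to (\lnot Y \to W))): α-rule — add \lnot V, \lnot ((Y \to \lnot V) \to (\lnot Y \to W)).
    × closes — contains both V and \lnot V.
3 branches closed, 8 open.
Each open branch fixes some atoms; the unmentioned ones are free. Counting distinct full assignments: branch {V=false, Z=false} (X, Y, W) contributes 8 new; branch {V=false, Y=true} (X, Z, W) contributes 4 new; branch {V=false, W=true} (X, Y, Z) contributes 2 new; branch {W=true, Z=false} (X, Y, V) contributes 4 new; branch {V=true, W=true} (X, Y, Z) contributes 4 new; branch {V=true, W=true, Y=true} (X, Z) contributes 0 new; branch {W=true, Y=true} (X, Z, V) contributes 0 new; branch {W=true} (X, Y, Z, V) contributes 0 new. Total: 22.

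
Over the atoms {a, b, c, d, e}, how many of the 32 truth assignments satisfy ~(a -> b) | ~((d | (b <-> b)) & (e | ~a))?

Initial set: {(~(a -> b) | ~((d | (b <-> b)) & (e | ~a)))}.
(~(a -> b) | ~((d | (b <-> b)) & (e | ~a))): β-rule — branch into ~(a -> b)  //  ~((d | (b <-> b)) & (e | ~a)).
  branch 1 (add ~(a -> b)):
    ~(a -> b): α-rule — add a, ~b.
    ○ open, literals {a=true, b=false}.
  branch 2 (add ~((d | (b <-> b)) & (e | ~a))):
    ~((d | (b <-> b)) & (e | ~a)): β-rule — branch into ~(d | (b <-> b))  //  ~(e | ~a).
      branch 2.1 (add ~(d | (b <-> b))):
        ~(d | (b <-> b)): α-rule — add ~d, ~(b <-> b).
        ~(b <-> b): β-rule — branch into b, ~b  //  ~b, b.
          branch 2.1.1 (add b, ~b):
            × closes — contains both b and ~b.
          branch 2.1.2 (add ~b, b):
            × closes — contains both b and ~b.
      branch 2.2 (add ~(e | ~a)):
        ~(e | ~a): α-rule — add ~e, ~~a.
        ○ open, literals {a=true, e=false}.
2 branches closed, 2 open.
Each open branch fixes some atoms; the unmentioned ones are free. Counting distinct full assignments: branch {a=true, b=false} (c, d, e) contributes 8 new; branch {a=true, e=false} (b, c, d) contributes 4 new. Total: 12.

12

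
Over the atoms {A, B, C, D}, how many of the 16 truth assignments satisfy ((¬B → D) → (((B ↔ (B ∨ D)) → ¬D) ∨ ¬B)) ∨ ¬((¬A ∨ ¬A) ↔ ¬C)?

Initial set: {T (((¬B → D) → (((B ↔ (B ∨ D)) → ¬D) ∨ ¬B)) ∨ ¬((¬A ∨ ¬A) ↔ ¬C))}.
T (((¬B → D) → (((B ↔ (B ∨ D)) → ¬D) ∨ ¬B)) ∨ ¬((¬A ∨ ¬A) ↔ ¬C)): β-rule — branch into T ((¬B → D) → (((B ↔ (B ∨ D)) → ¬D) ∨ ¬B))  //  T ¬((¬A ∨ ¬A) ↔ ¬C).
  branch 1 (add T ((¬B → D) → (((B ↔ (B ∨ D)) → ¬D) ∨ ¬B))):
    T ((¬B → D) → (((B ↔ (B ∨ D)) → ¬D) ∨ ¬B)): β-rule — branch into F (¬B → D)  //  T (((B ↔ (B ∨ D)) → ¬D) ∨ ¬B).
      branch 1.1 (add F (¬B → D)):
        F (¬B → D): α-rule — add T ¬B, F D.
        ○ open, literals {B=0, D=0}.
      branch 1.2 (add T (((B ↔ (B ∨ D)) → ¬D) ∨ ¬B)):
        T (((B ↔ (B ∨ D)) → ¬D) ∨ ¬B): β-rule — branch into T ((B ↔ (B ∨ D)) → ¬D)  //  T ¬B.
          branch 1.2.1 (add T ((B ↔ (B ∨ D)) → ¬D)):
            T ((B ↔ (B ∨ D)) → ¬D): β-rule — branch into F (B ↔ (B ∨ D))  //  T ¬D.
              branch 1.2.1.1 (add F (B ↔ (B ∨ D))):
                F (B ↔ (B ∨ D)): β-rule — branch into T B, F (B ∨ D)  //  F B, T (B ∨ D).
                  branch 1.2.1.1.1 (add T B, F (B ∨ D)):
                    F (B ∨ D): α-rule — add F B, F D.
                    × closes — contains both B and ¬B.
                  branch 1.2.1.1.2 (add F B, T (B ∨ D)):
                    T (B ∨ D): β-rule — branch into T B  //  T D.
                      branch 1.2.1.1.2.1 (add T B):
                        × closes — contains both B and ¬B.
                      branch 1.2.1.1.2.2 (add T D):
                        ○ open, literals {B=0, D=1}.
              branch 1.2.1.2 (add T ¬D):
                ○ open, literals {D=0}.
          branch 1.2.2 (add T ¬B):
            ○ open, literals {B=0}.
  branch 2 (add T ¬((¬A ∨ ¬A) ↔ ¬C)):
    T ¬((¬A ∨ ¬A) ↔ ¬C): β-rule — branch into T (¬A ∨ ¬A), F ¬C  //  F (¬A ∨ ¬A), T ¬C.
      branch 2.1 (add T (¬A ∨ ¬A), F ¬C):
        T (¬A ∨ ¬A): β-rule — branch into T ¬A  //  T ¬A.
          branch 2.1.1 (add T ¬A):
            ○ open, literals {A=0, C=1}.
          branch 2.1.2 (add T ¬A):
            ○ open, literals {A=0, C=1}.
      branch 2.2 (add F (¬A ∨ ¬A), T ¬C):
        F (¬A ∨ ¬A): α-rule — add F ¬A, F ¬A.
        ○ open, literals {A=1, C=0}.
2 branches closed, 7 open.
Each open branch fixes some atoms; the unmentioned ones are free. Counting distinct full assignments: branch {B=0, D=0} (A, C) contributes 4 new; branch {B=0, D=1} (A, C) contributes 4 new; branch {D=0} (A, B, C) contributes 4 new; branch {B=0} (A, C, D) contributes 0 new; branch {A=0, C=1} (B, D) contributes 1 new; branch {A=0, C=1} (B, D) contributes 0 new; branch {A=1, C=0} (B, D) contributes 1 new. Total: 14.

14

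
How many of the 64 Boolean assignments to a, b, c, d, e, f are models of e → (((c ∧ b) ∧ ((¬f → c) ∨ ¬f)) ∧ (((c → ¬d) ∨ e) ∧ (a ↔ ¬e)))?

Initial set: {T (e → (((c ∧ b) ∧ ((¬f → c) ∨ ¬f)) ∧ (((c → ¬d) ∨ e) ∧ (a ↔ ¬e))))}.
T (e → (((c ∧ b) ∧ ((¬f → c) ∨ ¬f)) ∧ (((c → ¬d) ∨ e) ∧ (a ↔ ¬e)))): β-rule — branch into F e  //  T (((c ∧ b) ∧ ((¬f → c) ∨ ¬f)) ∧ (((c → ¬d) ∨ e) ∧ (a ↔ ¬e))).
  branch 1 (add F e):
    ○ open, literals {e=0}.
  branch 2 (add T (((c ∧ b) ∧ ((¬f → c) ∨ ¬f)) ∧ (((c → ¬d) ∨ e) ∧ (a ↔ ¬e)))):
    T (((c ∧ b) ∧ ((¬f → c) ∨ ¬f)) ∧ (((c → ¬d) ∨ e) ∧ (a ↔ ¬e))): α-rule — add T ((c ∧ b) ∧ ((¬f → c) ∨ ¬f)), T (((c → ¬d) ∨ e) ∧ (a ↔ ¬e)).
    T ((c ∧ b) ∧ ((¬f → c) ∨ ¬f)): α-rule — add T (c ∧ b), T ((¬f → c) ∨ ¬f).
    T (((c → ¬d) ∨ e) ∧ (a ↔ ¬e)): α-rule — add T ((c → ¬d) ∨ e), T (a ↔ ¬e).
    T (c ∧ b): α-rule — add T c, T b.
    T ((¬f → c) ∨ ¬f): β-rule — branch into T (¬f → c)  //  T ¬f.
      branch 2.1 (add T (¬f → c)):
        T ((c → ¬d) ∨ e): β-rule — branch into T (c → ¬d)  //  T e.
          branch 2.1.1 (add T (c → ¬d)):
            T (a ↔ ¬e): β-rule — branch into T a, T ¬e  //  F a, F ¬e.
              branch 2.1.1.1 (add T a, T ¬e):
                T (¬f → c): β-rule — branch into F ¬f  //  T c.
                  branch 2.1.1.1.1 (add F ¬f):
                    T (c → ¬d): β-rule — branch into F c  //  T ¬d.
                      branch 2.1.1.1.1.1 (add F c):
                        × closes — contains both c and ¬c.
                      branch 2.1.1.1.1.2 (add T ¬d):
                        ○ open, literals {a=1, b=1, c=1, d=0, e=0, f=1}.
                  branch 2.1.1.1.2 (add T c):
                    T (c → ¬d): β-rule — branch into F c  //  T ¬d.
                      branch 2.1.1.1.2.1 (add F c):
                        × closes — contains both c and ¬c.
                      branch 2.1.1.1.2.2 (add T ¬d):
                        ○ open, literals {a=1, b=1, c=1, d=0, e=0}.
              branch 2.1.1.2 (add F a, F ¬e):
                T (¬f → c): β-rule — branch into F ¬f  //  T c.
                  branch 2.1.1.2.1 (add F ¬f):
                    T (c → ¬d): β-rule — branch into F c  //  T ¬d.
                      branch 2.1.1.2.1.1 (add F c):
                        × closes — contains both c and ¬c.
                      branch 2.1.1.2.1.2 (add T ¬d):
                        ○ open, literals {a=0, b=1, c=1, d=0, e=1, f=1}.
                  branch 2.1.1.2.2 (add T c):
                    T (c → ¬d): β-rule — branch into F c  //  T ¬d.
                      branch 2.1.1.2.2.1 (add F c):
                        × closes — contains both c and ¬c.
                      branch 2.1.1.2.2.2 (add T ¬d):
                        ○ open, literals {a=0, b=1, c=1, d=0, e=1}.
          branch 2.1.2 (add T e):
            T (a ↔ ¬e): β-rule — branch into T a, T ¬e  //  F a, F ¬e.
              branch 2.1.2.1 (add T a, T ¬e):
                × closes — contains both e and ¬e.
              branch 2.1.2.2 (add F a, F ¬e):
                T (¬f → c): β-rule — branch into F ¬f  //  T c.
                  branch 2.1.2.2.1 (add F ¬f):
                    ○ open, literals {a=0, b=1, c=1, e=1, f=1}.
                  branch 2.1.2.2.2 (add T c):
                    ○ open, literals {a=0, b=1, c=1, e=1}.
      branch 2.2 (add T ¬f):
        T ((c → ¬d) ∨ e): β-rule — branch into T (c → ¬d)  //  T e.
          branch 2.2.1 (add T (c → ¬d)):
            T (a ↔ ¬e): β-rule — branch into T a, T ¬e  //  F a, F ¬e.
              branch 2.2.1.1 (add T a, T ¬e):
                T (c → ¬d): β-rule — branch into F c  //  T ¬d.
                  branch 2.2.1.1.1 (add F c):
                    × closes — contains both c and ¬c.
                  branch 2.2.1.1.2 (add T ¬d):
                    ○ open, literals {a=1, b=1, c=1, d=0, e=0, f=0}.
              branch 2.2.1.2 (add F a, F ¬e):
                T (c → ¬d): β-rule — branch into F c  //  T ¬d.
                  branch 2.2.1.2.1 (add F c):
                    × closes — contains both c and ¬c.
                  branch 2.2.1.2.2 (add T ¬d):
                    ○ open, literals {a=0, b=1, c=1, d=0, e=1, f=0}.
          branch 2.2.2 (add T e):
            T (a ↔ ¬e): β-rule — branch into T a, T ¬e  //  F a, F ¬e.
              branch 2.2.2.1 (add T a, T ¬e):
                × closes — contains both e and ¬e.
              branch 2.2.2.2 (add F a, F ¬e):
                ○ open, literals {a=0, b=1, c=1, e=1, f=0}.
8 branches closed, 10 open.
Each open branch fixes some atoms; the unmentioned ones are free. Counting distinct full assignments: branch {e=0} (a, b, c, d, f) contributes 32 new; branch {a=1, b=1, c=1, d=0, e=0, f=1} (none free) contributes 0 new; branch {a=1, b=1, c=1, d=0, e=0} (f) contributes 0 new; branch {a=0, b=1, c=1, d=0, e=1, f=1} (none free) contributes 1 new; branch {a=0, b=1, c=1, d=0, e=1} (f) contributes 1 new; branch {a=0, b=1, c=1, e=1, f=1} (d) contributes 1 new; branch {a=0, b=1, c=1, e=1} (d, f) contributes 1 new; branch {a=1, b=1, c=1, d=0, e=0, f=0} (none free) contributes 0 new; branch {a=0, b=1, c=1, d=0, e=1, f=0} (none free) contributes 0 new; branch {a=0, b=1, c=1, e=1, f=0} (d) contributes 0 new. Total: 36.

36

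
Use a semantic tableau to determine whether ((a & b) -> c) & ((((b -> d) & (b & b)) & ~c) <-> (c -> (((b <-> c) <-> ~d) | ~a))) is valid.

Not valid

Assume the negation and expand:
Initial set: {~(((a & b) -> c) & ((((b -> d) & (b & b)) & ~c) <-> (c -> (((b <-> c) <-> ~d) | ~a))))}.
~(((a & b) -> c) & ((((b -> d) & (b & b)) & ~c) <-> (c -> (((b <-> c) <-> ~d) | ~a)))): β-rule — branch into ~((a & b) -> c)  //  ~((((b -> d) & (b & b)) & ~c) <-> (c -> (((b <-> c) <-> ~d) | ~a))).
  branch 1 (add ~((a & b) -> c)):
    ~((a & b) -> c): α-rule — add (a & b), ~c.
    (a & b): α-rule — add a, b.
    ○ open, literals {a=true, b=true, c=false}.
  branch 2 (add ~((((b -> d) & (b & b)) & ~c) <-> (c -> (((b <-> c) <-> ~d) | ~a)))):
    ~((((b -> d) & (b & b)) & ~c) <-> (c -> (((b <-> c) <-> ~d) | ~a))): β-rule — branch into (((b -> d) & (b & b)) & ~c), ~(c -> (((b <-> c) <-> ~d) | ~a))  //  ~(((b -> d) & (b & b)) & ~c), (c -> (((b <-> c) <-> ~d) | ~a)).
      branch 2.1 (add (((b -> d) & (b & b)) & ~c), ~(c -> (((b <-> c) <-> ~d) | ~a))):
        (((b -> d) & (b & b)) & ~c): α-rule — add ((b -> d) & (b & b)), ~c.
        ~(c -> (((b <-> c) <-> ~d) | ~a)): α-rule — add c, ~(((b <-> c) <-> ~d) | ~a).
        × closes — contains both c and ~c.
      branch 2.2 (add ~(((b -> d) & (b & b)) & ~c), (c -> (((b <-> c) <-> ~d) | ~a))):
        ~(((b -> d) & (b & b)) & ~c): β-rule — branch into ~((b -> d) & (b & b))  //  ~~c.
          branch 2.2.1 (add ~((b -> d) & (b & b))):
            (c -> (((b <-> c) <-> ~d) | ~a)): β-rule — branch into ~c  //  (((b <-> c) <-> ~d) | ~a).
              branch 2.2.1.1 (add ~c):
                ~((b -> d) & (b & b)): β-rule — branch into ~(b -> d)  //  ~(b & b).
                  branch 2.2.1.1.1 (add ~(b -> d)):
                    ~(b -> d): α-rule — add b, ~d.
                    ○ open, literals {b=true, c=false, d=false}.
                  branch 2.2.1.1.2 (add ~(b & b)):
                    ~(b & b): β-rule — branch into ~b  //  ~b.
                      branch 2.2.1.1.2.1 (add ~b):
                        ○ open, literals {b=false, c=false}.
                      branch 2.2.1.1.2.2 (add ~b):
                        ○ open, literals {b=false, c=false}.
              branch 2.2.1.2 (add (((b <-> c) <-> ~d) | ~a)):
                ~((b -> d) & (b & b)): β-rule — branch into ~(b -> d)  //  ~(b & b).
                  branch 2.2.1.2.1 (add ~(b -> d)):
                    ~(b -> d): α-rule — add b, ~d.
                    (((b <-> c) <-> ~d) | ~a): β-rule — branch into ((b <-> c) <-> ~d)  //  ~a.
                      branch 2.2.1.2.1.1 (add ((b <-> c) <-> ~d)):
                        ((b <-> c) <-> ~d): β-rule — branch into (b <-> c), ~d  //  ~(b <-> c), ~~d.
                          branch 2.2.1.2.1.1.1 (add (b <-> c), ~d):
                            (b <-> c): β-rule — branch into b, c  //  ~b, ~c.
                              branch 2.2.1.2.1.1.1.1 (add b, c):
                                ○ open, literals {b=true, c=true, d=false}.
                              branch 2.2.1.2.1.1.1.2 (add ~b, ~c):
                                × closes — contains both b and ~b.
                          branch 2.2.1.2.1.1.2 (add ~(b <-> c), ~~d):
                            × closes — contains both d and ~d.
                      branch 2.2.1.2.1.2 (add ~a):
                        ○ open, literals {a=false, b=true, d=false}.
                  branch 2.2.1.2.2 (add ~(b & b)):
                    (((b <-> c) <-> ~d) | ~a): β-rule — branch into ((b <-> c) <-> ~d)  //  ~a.
                      branch 2.2.1.2.2.1 (add ((b <-> c) <-> ~d)):
                        ~(b & b): β-rule — branch into ~b  //  ~b.
                          branch 2.2.1.2.2.1.1 (add ~b):
                            ((b <-> c) <-> ~d): β-rule — branch into (b <-> c), ~d  //  ~(b <-> c), ~~d.
                              branch 2.2.1.2.2.1.1.1 (add (b <-> c), ~d):
                                (b <-> c): β-rule — branch into b, c  //  ~b, ~c.
                                  branch 2.2.1.2.2.1.1.1.1 (add b, c):
                                    × closes — contains both b and ~b.
                                  branch 2.2.1.2.2.1.1.1.2 (add ~b, ~c):
                                    ○ open, literals {b=false, c=false, d=false}.
                              branch 2.2.1.2.2.1.1.2 (add ~(b <-> c), ~~d):
                                ~(b <-> c): β-rule — branch into b, ~c  //  ~b, c.
                                  branch 2.2.1.2.2.1.1.2.1 (add b, ~c):
                                    × closes — contains both b and ~b.
                                  branch 2.2.1.2.2.1.1.2.2 (add ~b, c):
                                    ○ open, literals {b=false, c=true, d=true}.
                          branch 2.2.1.2.2.1.2 (add ~b):
                            ((b <-> c) <-> ~d): β-rule — branch into (b <-> c), ~d  //  ~(b <-> c), ~~d.
                              branch 2.2.1.2.2.1.2.1 (add (b <-> c), ~d):
                                (b <-> c): β-rule — branch into b, c  //  ~b, ~c.
                                  branch 2.2.1.2.2.1.2.1.1 (add b, c):
                                    × closes — contains both b and ~b.
                                  branch 2.2.1.2.2.1.2.1.2 (add ~b, ~c):
                                    ○ open, literals {b=false, c=false, d=false}.
                              branch 2.2.1.2.2.1.2.2 (add ~(b <-> c), ~~d):
                                ~(b <-> c): β-rule — branch into b, ~c  //  ~b, c.
                                  branch 2.2.1.2.2.1.2.2.1 (add b, ~c):
                                    × closes — contains both b and ~b.
                                  branch 2.2.1.2.2.1.2.2.2 (add ~b, c):
                                    ○ open, literals {b=false, c=true, d=true}.
                      branch 2.2.1.2.2.2 (add ~a):
                        ~(b & b): β-rule — branch into ~b  //  ~b.
                          branch 2.2.1.2.2.2.1 (add ~b):
                            ○ open, literals {a=false, b=false}.
                          branch 2.2.1.2.2.2.2 (add ~b):
                            ○ open, literals {a=false, b=false}.
          branch 2.2.2 (add ~~c):
            (c -> (((b <-> c) <-> ~d) | ~a)): β-rule — branch into ~c  //  (((b <-> c) <-> ~d) | ~a).
              branch 2.2.2.1 (add ~c):
                × closes — contains both c and ~c.
              branch 2.2.2.2 (add (((b <-> c) <-> ~d) | ~a)):
                (((b <-> c) <-> ~d) | ~a): β-rule — branch into ((b <-> c) <-> ~d)  //  ~a.
                  branch 2.2.2.2.1 (add ((b <-> c) <-> ~d)):
                    ((b <-> c) <-> ~d): β-rule — branch into (b <-> c), ~d  //  ~(b <-> c), ~~d.
                      branch 2.2.2.2.1.1 (add (b <-> c), ~d):
                        (b <-> c): β-rule — branch into b, c  //  ~b, ~c.
                          branch 2.2.2.2.1.1.1 (add b, c):
                            ○ open, literals {b=true, c=true, d=false}.
                          branch 2.2.2.2.1.1.2 (add ~b, ~c):
                            × closes — contains both c and ~c.
                      branch 2.2.2.2.1.2 (add ~(b <-> c), ~~d):
                        ~(b <-> c): β-rule — branch into b, ~c  //  ~b, c.
                          branch 2.2.2.2.1.2.1 (add b, ~c):
                            × closes — contains both c and ~c.
                          branch 2.2.2.2.1.2.2 (add ~b, c):
                            ○ open, literals {b=false, c=true, d=true}.
                  branch 2.2.2.2.2 (add ~a):
                    ○ open, literals {a=false, c=true}.
10 branches closed, 15 open.
An open branch gives a countermodel: a=true, b=true, c=false (unmentioned atoms arbitrary); under it the original formula is false.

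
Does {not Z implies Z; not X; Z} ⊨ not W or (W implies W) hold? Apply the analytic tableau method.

Initial set: {T (not Z implies Z); T not X; T Z; F (not W or (W implies W))}.
F (not W or (W implies W)): α-rule — add F not W, F (W implies W).
F (W implies W): α-rule — add T W, F W.
× closes — contains both W and not W.
All 1 branch closes.
Every branch closed, so the premises entail the conclusion.

Yes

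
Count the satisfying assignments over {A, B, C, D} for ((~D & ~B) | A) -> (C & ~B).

Initial set: {T (((~D & ~B) | A) -> (C & ~B))}.
T (((~D & ~B) | A) -> (C & ~B)): β-rule — branch into F ((~D & ~B) | A)  //  T (C & ~B).
  branch 1 (add F ((~D & ~B) | A)):
    F ((~D & ~B) | A): α-rule — add F (~D & ~B), F A.
    F (~D & ~B): β-rule — branch into F ~D  //  F ~B.
      branch 1.1 (add F ~D):
        ○ open, literals {A=0, D=1}.
      branch 1.2 (add F ~B):
        ○ open, literals {A=0, B=1}.
  branch 2 (add T (C & ~B)):
    T (C & ~B): α-rule — add T C, T ~B.
    ○ open, literals {B=0, C=1}.
0 branches closed, 3 open.
Each open branch fixes some atoms; the unmentioned ones are free. Counting distinct full assignments: branch {A=0, D=1} (B, C) contributes 4 new; branch {A=0, B=1} (C, D) contributes 2 new; branch {B=0, C=1} (A, D) contributes 3 new. Total: 9.

9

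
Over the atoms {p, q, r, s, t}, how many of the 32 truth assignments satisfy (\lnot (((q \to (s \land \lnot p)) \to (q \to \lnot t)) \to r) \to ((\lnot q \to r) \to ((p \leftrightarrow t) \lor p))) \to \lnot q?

Initial set: {((\lnot (((q \to (s \land \lnot p)) \to (q \to \lnot t)) \to r) \to ((\lnot q \to r) \to ((p \leftrightarrow t) \lor p))) \to \lnot q)}.
((\lnot (((q \to (s \land \lnot p)) \to (q \to \lnot t)) \to r) \to ((\lnot q \to r) \to ((p \leftrightarrow t) \lor p))) \to \lnot q): β-rule — branch into \lnot (\lnot (((q \to (s \land \lnot p)) \to (q \to \lnot t)) \to r) \to ((\lnot q \to r) \to ((p \leftrightarrow t) \lor p)))  //  \lnot q.
  branch 1 (add \lnot (\lnot (((q \to (s \land \lnot p)) \to (q \to \lnot t)) \to r) \to ((\lnot q \to r) \to ((p \leftrightarrow t) \lor p)))):
    \lnot (\lnot (((q \to (s \land \lnot p)) \to (q \to \lnot t)) \to r) \to ((\lnot q \to r) \to ((p \leftrightarrow t) \lor p))): α-rule — add \lnot (((q \to (s \land \lnot p)) \to (q \to \lnot t)) \to r), \lnot ((\lnot q \to r) \to ((p \leftrightarrow t) \lor p)).
    \lnot (((q \to (s \land \lnot p)) \to (q \to \lnot t)) \to r): α-rule — add ((q \to (s \land \lnot p)) \to (q \to \lnot t)), \lnot r.
    \lnot ((\lnot q \to r) \to ((p \leftrightarrow t) \lor p)): α-rule — add (\lnot q \to r), \lnot ((p \leftrightarrow t) \lor p).
    \lnot ((p \leftrightarrow t) \lor p): α-rule — add \lnot (p \leftrightarrow t), \lnot p.
    ((q \to (s \land \lnot p)) \to (q \to \lnot t)): β-rule — branch into \lnot (q \to (s \land \lnot p))  //  (q \to \lnot t).
      branch 1.1 (add \lnot (q \to (s \land \lnot p))):
        \lnot (q \to (s \land \lnot p)): α-rule — add q, \lnot (s \land \lnot p).
        (\lnot q \to r): β-rule — branch into \lnot \lnot q  //  r.
          branch 1.1.1 (add \lnot \lnot q):
            \lnot (p \leftrightarrow t): β-rule — branch into p, \lnot t  //  \lnot p, t.
              branch 1.1.1.1 (add p, \lnot t):
                × closes — contains both p and \lnot p.
              branch 1.1.1.2 (add \lnot p, t):
                \lnot (s \land \lnot p): β-rule — branch into \lnot s  //  \lnot \lnot p.
                  branch 1.1.1.2.1 (add \lnot s):
                    ○ open, literals {p=false, q=true, r=false, s=false, t=true}.
                  branch 1.1.1.2.2 (add \lnot \lnot p):
                    × closes — contains both p and \lnot p.
          branch 1.1.2 (add r):
            × closes — contains both r and \lnot r.
      branch 1.2 (add (q \to \lnot t)):
        (\lnot q \to r): β-rule — branch into \lnot \lnot q  //  r.
          branch 1.2.1 (add \lnot \lnot q):
            \lnot (p \leftrightarrow t): β-rule — branch into p, \lnot t  //  \lnot p, t.
              branch 1.2.1.1 (add p, \lnot t):
                × closes — contains both p and \lnot p.
              branch 1.2.1.2 (add \lnot p, t):
                (q \to \lnot t): β-rule — branch into \lnot q  //  \lnot t.
                  branch 1.2.1.2.1 (add \lnot q):
                    × closes — contains both q and \lnot q.
                  branch 1.2.1.2.2 (add \lnot t):
                    × closes — contains both t and \lnot t.
          branch 1.2.2 (add r):
            × closes — contains both r and \lnot r.
  branch 2 (add \lnot q):
    ○ open, literals {q=false}.
7 branches closed, 2 open.
Each open branch fixes some atoms; the unmentioned ones are free. Counting distinct full assignments: branch {p=false, q=true, r=false, s=false, t=true} (none free) contributes 1 new; branch {q=false} (p, r, s, t) contributes 16 new. Total: 17.

17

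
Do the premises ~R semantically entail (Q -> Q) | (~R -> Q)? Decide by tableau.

Yes

Initial set: {~R; ~((Q -> Q) | (~R -> Q))}.
~((Q -> Q) | (~R -> Q)): α-rule — add ~(Q -> Q), ~(~R -> Q).
~(Q -> Q): α-rule — add Q, ~Q.
× closes — contains both Q and ~Q.
All 1 branch closes.
Every branch closed, so the premises entail the conclusion.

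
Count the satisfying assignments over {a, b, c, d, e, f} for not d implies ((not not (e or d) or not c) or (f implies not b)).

Initial set: {(not d implies ((not not (e or d) or not c) or (f implies not b)))}.
(not d implies ((not not (e or d) or not c) or (f implies not b))): β-rule — branch into not not d  //  ((not not (e or d) or not c) or (f implies not b)).
  branch 1 (add not not d):
    ○ open, literals {d=1}.
  branch 2 (add ((not not (e or d) or not c) or (f implies not b))):
    ((not not (e or d) or not c) or (f implies not b)): β-rule — branch into (not not (e or d) or not c)  //  (f implies not b).
      branch 2.1 (add (not not (e or d) or not c)):
        (not not (e or d) or not c): β-rule — branch into not not (e or d)  //  not c.
          branch 2.1.1 (add not not (e or d)):
            not not (e or d): drop double negation, giving (e or d).
            (e or d): β-rule — branch into e  //  d.
              branch 2.1.1.1 (add e):
                ○ open, literals {e=1}.
              branch 2.1.1.2 (add d):
                ○ open, literals {d=1}.
          branch 2.1.2 (add not c):
            ○ open, literals {c=0}.
      branch 2.2 (add (f implies not b)):
        (f implies not b): β-rule — branch into not f  //  not b.
          branch 2.2.1 (add not f):
            ○ open, literals {f=0}.
          branch 2.2.2 (add not b):
            ○ open, literals {b=0}.
0 branches closed, 6 open.
Each open branch fixes some atoms; the unmentioned ones are free. Counting distinct full assignments: branch {d=1} (a, b, c, e, f) contributes 32 new; branch {e=1} (a, b, c, d, f) contributes 16 new; branch {d=1} (a, b, c, e, f) contributes 0 new; branch {c=0} (a, b, d, e, f) contributes 8 new; branch {f=0} (a, b, c, d, e) contributes 4 new; branch {b=0} (a, c, d, e, f) contributes 2 new. Total: 62.

62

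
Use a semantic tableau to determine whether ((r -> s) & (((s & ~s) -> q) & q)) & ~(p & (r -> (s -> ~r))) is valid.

Not valid

Assume the negation and expand:
Initial set: {~(((r -> s) & (((s & ~s) -> q) & q)) & ~(p & (r -> (s -> ~r))))}.
~(((r -> s) & (((s & ~s) -> q) & q)) & ~(p & (r -> (s -> ~r)))): β-rule — branch into ~((r -> s) & (((s & ~s) -> q) & q))  //  ~~(p & (r -> (s -> ~r))).
  branch 1 (add ~((r -> s) & (((s & ~s) -> q) & q))):
    ~((r -> s) & (((s & ~s) -> q) & q)): β-rule — branch into ~(r -> s)  //  ~(((s & ~s) -> q) & q).
      branch 1.1 (add ~(r -> s)):
        ~(r -> s): α-rule — add r, ~s.
        ○ open, literals {r=T, s=F}.
      branch 1.2 (add ~(((s & ~s) -> q) & q)):
        ~(((s & ~s) -> q) & q): β-rule — branch into ~((s & ~s) -> q)  //  ~q.
          branch 1.2.1 (add ~((s & ~s) -> q)):
            ~((s & ~s) -> q): α-rule — add (s & ~s), ~q.
            (s & ~s): α-rule — add s, ~s.
            × closes — contains both s and ~s.
          branch 1.2.2 (add ~q):
            ○ open, literals {q=F}.
  branch 2 (add ~~(p & (r -> (s -> ~r)))):
    ~~(p & (r -> (s -> ~r))): α-rule — add p, (r -> (s -> ~r)).
    (r -> (s -> ~r)): β-rule — branch into ~r  //  (s -> ~r).
      branch 2.1 (add ~r):
        ○ open, literals {p=T, r=F}.
      branch 2.2 (add (s -> ~r)):
        (s -> ~r): β-rule — branch into ~s  //  ~r.
          branch 2.2.1 (add ~s):
            ○ open, literals {p=T, s=F}.
          branch 2.2.2 (add ~r):
            ○ open, literals {p=T, r=F}.
1 branch closed, 5 open.
An open branch gives a countermodel: r=T, s=F (unmentioned atoms arbitrary); under it the original formula is false.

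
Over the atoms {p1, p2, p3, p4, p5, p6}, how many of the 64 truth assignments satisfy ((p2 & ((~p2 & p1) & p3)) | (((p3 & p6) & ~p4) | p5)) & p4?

16

Initial set: {(((p2 & ((~p2 & p1) & p3)) | (((p3 & p6) & ~p4) | p5)) & p4)}.
(((p2 & ((~p2 & p1) & p3)) | (((p3 & p6) & ~p4) | p5)) & p4): α-rule — add ((p2 & ((~p2 & p1) & p3)) | (((p3 & p6) & ~p4) | p5)), p4.
((p2 & ((~p2 & p1) & p3)) | (((p3 & p6) & ~p4) | p5)): β-rule — branch into (p2 & ((~p2 & p1) & p3))  //  (((p3 & p6) & ~p4) | p5).
  branch 1 (add (p2 & ((~p2 & p1) & p3))):
    (p2 & ((~p2 & p1) & p3)): α-rule — add p2, ((~p2 & p1) & p3).
    ((~p2 & p1) & p3): α-rule — add (~p2 & p1), p3.
    (~p2 & p1): α-rule — add ~p2, p1.
    × closes — contains both p2 and ~p2.
  branch 2 (add (((p3 & p6) & ~p4) | p5)):
    (((p3 & p6) & ~p4) | p5): β-rule — branch into ((p3 & p6) & ~p4)  //  p5.
      branch 2.1 (add ((p3 & p6) & ~p4)):
        ((p3 & p6) & ~p4): α-rule — add (p3 & p6), ~p4.
        × closes — contains both p4 and ~p4.
      branch 2.2 (add p5):
        ○ open, literals {p4=T, p5=T}.
2 branches closed, 1 open.
Each open branch fixes some atoms; the unmentioned ones are free. Counting distinct full assignments: branch {p4=T, p5=T} (p1, p2, p3, p6) contributes 16 new. Total: 16.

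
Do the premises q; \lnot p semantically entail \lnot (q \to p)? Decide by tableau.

Yes

Initial set: {T q; T \lnot p; F \lnot (q \to p)}.
F \lnot (q \to p): β-rule — branch into F q  //  T p.
  branch 1 (add F q):
    × closes — contains both q and \lnot q.
  branch 2 (add T p):
    × closes — contains both p and \lnot p.
All 2 branches close.
Every branch closed, so the premises entail the conclusion.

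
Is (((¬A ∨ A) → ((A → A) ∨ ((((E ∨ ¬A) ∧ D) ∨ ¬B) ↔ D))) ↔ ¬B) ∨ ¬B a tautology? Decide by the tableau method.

Assume the negation and expand:
Initial set: {¬((((¬A ∨ A) → ((A → A) ∨ ((((E ∨ ¬A) ∧ D) ∨ ¬B) ↔ D))) ↔ ¬B) ∨ ¬B)}.
¬((((¬A ∨ A) → ((A → A) ∨ ((((E ∨ ¬A) ∧ D) ∨ ¬B) ↔ D))) ↔ ¬B) ∨ ¬B): α-rule — add ¬(((¬A ∨ A) → ((A → A) ∨ ((((E ∨ ¬A) ∧ D) ∨ ¬B) ↔ D))) ↔ ¬B), ¬¬B.
¬(((¬A ∨ A) → ((A → A) ∨ ((((E ∨ ¬A) ∧ D) ∨ ¬B) ↔ D))) ↔ ¬B): β-rule — branch into ((¬A ∨ A) → ((A → A) ∨ ((((E ∨ ¬A) ∧ D) ∨ ¬B) ↔ D))), ¬¬B  //  ¬((¬A ∨ A) → ((A → A) ∨ ((((E ∨ ¬A) ∧ D) ∨ ¬B) ↔ D))), ¬B.
  branch 1 (add ((¬A ∨ A) → ((A → A) ∨ ((((E ∨ ¬A) ∧ D) ∨ ¬B) ↔ D))), ¬¬B):
    ((¬A ∨ A) → ((A → A) ∨ ((((E ∨ ¬A) ∧ D) ∨ ¬B) ↔ D))): β-rule — branch into ¬(¬A ∨ A)  //  ((A → A) ∨ ((((E ∨ ¬A) ∧ D) ∨ ¬B) ↔ D)).
      branch 1.1 (add ¬(¬A ∨ A)):
        ¬(¬A ∨ A): α-rule — add ¬¬A, ¬A.
        × closes — contains both A and ¬A.
      branch 1.2 (add ((A → A) ∨ ((((E ∨ ¬A) ∧ D) ∨ ¬B) ↔ D))):
        ((A → A) ∨ ((((E ∨ ¬A) ∧ D) ∨ ¬B) ↔ D)): β-rule — branch into (A → A)  //  ((((E ∨ ¬A) ∧ D) ∨ ¬B) ↔ D).
          branch 1.2.1 (add (A → A)):
            (A → A): β-rule — branch into ¬A  //  A.
              branch 1.2.1.1 (add ¬A):
                ○ open, literals {A=false, B=true}.
              branch 1.2.1.2 (add A):
                ○ open, literals {A=true, B=true}.
          branch 1.2.2 (add ((((E ∨ ¬A) ∧ D) ∨ ¬B) ↔ D)):
            ((((E ∨ ¬A) ∧ D) ∨ ¬B) ↔ D): β-rule — branch into (((E ∨ ¬A) ∧ D) ∨ ¬B), D  //  ¬(((E ∨ ¬A) ∧ D) ∨ ¬B), ¬D.
              branch 1.2.2.1 (add (((E ∨ ¬A) ∧ D) ∨ ¬B), D):
                (((E ∨ ¬A) ∧ D) ∨ ¬B): β-rule — branch into ((E ∨ ¬A) ∧ D)  //  ¬B.
                  branch 1.2.2.1.1 (add ((E ∨ ¬A) ∧ D)):
                    ((E ∨ ¬A) ∧ D): α-rule — add (E ∨ ¬A), D.
                    (E ∨ ¬A): β-rule — branch into E  //  ¬A.
                      branch 1.2.2.1.1.1 (add E):
                        ○ open, literals {B=true, D=true, E=true}.
                      branch 1.2.2.1.1.2 (add ¬A):
                        ○ open, literals {A=false, B=true, D=true}.
                  branch 1.2.2.1.2 (add ¬B):
                    × closes — contains both B and ¬B.
              branch 1.2.2.2 (add ¬(((E ∨ ¬A) ∧ D) ∨ ¬B), ¬D):
                ¬(((E ∨ ¬A) ∧ D) ∨ ¬B): α-rule — add ¬((E ∨ ¬A) ∧ D), ¬¬B.
                ¬((E ∨ ¬A) ∧ D): β-rule — branch into ¬(E ∨ ¬A)  //  ¬D.
                  branch 1.2.2.2.1 (add ¬(E ∨ ¬A)):
                    ¬(E ∨ ¬A): α-rule — add ¬E, ¬¬A.
                    ○ open, literals {A=true, B=true, D=false, E=false}.
                  branch 1.2.2.2.2 (add ¬D):
                    ○ open, literals {B=true, D=false}.
  branch 2 (add ¬((¬A ∨ A) → ((A → A) ∨ ((((E ∨ ¬A) ∧ D) ∨ ¬B) ↔ D))), ¬B):
    × closes — contains both B and ¬B.
3 branches closed, 6 open.
An open branch gives a countermodel: A=false, B=true (unmentioned atoms arbitrary); under it the original formula is false.

Not valid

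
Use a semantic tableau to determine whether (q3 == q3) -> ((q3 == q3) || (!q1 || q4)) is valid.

Assume the negation and expand:
Initial set: {!((q3 == q3) -> ((q3 == q3) || (!q1 || q4)))}.
!((q3 == q3) -> ((q3 == q3) || (!q1 || q4))): α-rule — add (q3 == q3), !((q3 == q3) || (!q1 || q4)).
!((q3 == q3) || (!q1 || q4)): α-rule — add !(q3 == q3), !(!q1 || q4).
!(!q1 || q4): α-rule — add !!q1, !q4.
(q3 == q3): β-rule — branch into q3, q3  //  !q3, !q3.
  branch 1 (add q3, q3):
    !(q3 == q3): β-rule — branch into q3, !q3  //  !q3, q3.
      branch 1.1 (add q3, !q3):
        × closes — contains both q3 and !q3.
      branch 1.2 (add !q3, q3):
        × closes — contains both q3 and !q3.
  branch 2 (add !q3, !q3):
    !(q3 == q3): β-rule — branch into q3, !q3  //  !q3, q3.
      branch 2.1 (add q3, !q3):
        × closes — contains both q3 and !q3.
      branch 2.2 (add !q3, q3):
        × closes — contains both q3 and !q3.
All 4 branches close.
Every branch closed, so the negation is unsatisfiable and the formula is valid.

Valid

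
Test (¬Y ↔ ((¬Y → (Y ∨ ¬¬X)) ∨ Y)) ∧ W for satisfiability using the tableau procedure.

Initial set: {((¬Y ↔ ((¬Y → (Y ∨ ¬¬X)) ∨ Y)) ∧ W)}.
((¬Y ↔ ((¬Y → (Y ∨ ¬¬X)) ∨ Y)) ∧ W): α-rule — add (¬Y ↔ ((¬Y → (Y ∨ ¬¬X)) ∨ Y)), W.
(¬Y ↔ ((¬Y → (Y ∨ ¬¬X)) ∨ Y)): β-rule — branch into ¬Y, ((¬Y → (Y ∨ ¬¬X)) ∨ Y)  //  ¬¬Y, ¬((¬Y → (Y ∨ ¬¬X)) ∨ Y).
  branch 1 (add ¬Y, ((¬Y → (Y ∨ ¬¬X)) ∨ Y)):
    ((¬Y → (Y ∨ ¬¬X)) ∨ Y): β-rule — branch into (¬Y → (Y ∨ ¬¬X))  //  Y.
      branch 1.1 (add (¬Y → (Y ∨ ¬¬X))):
        (¬Y → (Y ∨ ¬¬X)): β-rule — branch into ¬¬Y  //  (Y ∨ ¬¬X).
          branch 1.1.1 (add ¬¬Y):
            × closes — contains both Y and ¬Y.
          branch 1.1.2 (add (Y ∨ ¬¬X)):
            (Y ∨ ¬¬X): β-rule — branch into Y  //  ¬¬X.
              branch 1.1.2.1 (add Y):
                × closes — contains both Y and ¬Y.
              branch 1.1.2.2 (add ¬¬X):
                ¬¬X: drop double negation, giving X.
                ○ open, literals {W=1, X=1, Y=0}.
      branch 1.2 (add Y):
        × closes — contains both Y and ¬Y.
  branch 2 (add ¬¬Y, ¬((¬Y → (Y ∨ ¬¬X)) ∨ Y)):
    ¬((¬Y → (Y ∨ ¬¬X)) ∨ Y): α-rule — add ¬(¬Y → (Y ∨ ¬¬X)), ¬Y.
    × closes — contains both Y and ¬Y.
4 branches closed, 1 open.
An open branch gives a satisfying assignment: W=1, X=1, Y=0.

Satisfiable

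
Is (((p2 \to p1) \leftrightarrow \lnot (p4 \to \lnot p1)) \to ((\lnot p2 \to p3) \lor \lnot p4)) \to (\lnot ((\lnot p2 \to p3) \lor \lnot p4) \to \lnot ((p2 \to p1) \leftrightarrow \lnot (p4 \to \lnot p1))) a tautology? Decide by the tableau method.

Valid

Assume the negation and expand:
Initial set: {\lnot ((((p2 \to p1) \leftrightarrow \lnot (p4 \to \lnot p1)) \to ((\lnot p2 \to p3) \lor \lnot p4)) \to (\lnot ((\lnot p2 \to p3) \lor \lnot p4) \to \lnot ((p2 \to p1) \leftrightarrow \lnot (p4 \to \lnot p1))))}.
\lnot ((((p2 \to p1) \leftrightarrow \lnot (p4 \to \lnot p1)) \to ((\lnot p2 \to p3) \lor \lnot p4)) \to (\lnot ((\lnot p2 \to p3) \lor \lnot p4) \to \lnot ((p2 \to p1) \leftrightarrow \lnot (p4 \to \lnot p1)))): α-rule — add (((p2 \to p1) \leftrightarrow \lnot (p4 \to \lnot p1)) \to ((\lnot p2 \to p3) \lor \lnot p4)), \lnot (\lnot ((\lnot p2 \to p3) \lor \lnot p4) \to \lnot ((p2 \to p1) \leftrightarrow \lnot (p4 \to \lnot p1))).
\lnot (\lnot ((\lnot p2 \to p3) \lor \lnot p4) \to \lnot ((p2 \to p1) \leftrightarrow \lnot (p4 \to \lnot p1))): α-rule — add \lnot ((\lnot p2 \to p3) \lor \lnot p4), \lnot \lnot ((p2 \to p1) \leftrightarrow \lnot (p4 \to \lnot p1)).
\lnot ((\lnot p2 \to p3) \lor \lnot p4): α-rule — add \lnot (\lnot p2 \to p3), \lnot \lnot p4.
\lnot (\lnot p2 \to p3): α-rule — add \lnot p2, \lnot p3.
(((p2 \to p1) \leftrightarrow \lnot (p4 \to \lnot p1)) \to ((\lnot p2 \to p3) \lor \lnot p4)): β-rule — branch into \lnot ((p2 \to p1) \leftrightarrow \lnot (p4 \to \lnot p1))  //  ((\lnot p2 \to p3) \lor \lnot p4).
  branch 1 (add \lnot ((p2 \to p1) \leftrightarrow \lnot (p4 \to \lnot p1))):
    \lnot \lnot ((p2 \to p1) \leftrightarrow \lnot (p4 \to \lnot p1)): β-rule — branch into (p2 \to p1), \lnot (p4 \to \lnot p1)  //  \lnot (p2 \to p1), \lnot \lnot (p4 \to \lnot p1).
      branch 1.1 (add (p2 \to p1), \lnot (p4 \to \lnot p1)):
        \lnot (p4 \to \lnot p1): α-rule — add p4, \lnot \lnot p1.
        \lnot ((p2 \to p1) \leftrightarrow \lnot (p4 \to \lnot p1)): β-rule — branch into (p2 \to p1), \lnot \lnot (p4 \to \lnot p1)  //  \lnot (p2 \to p1), \lnot (p4 \to \lnot p1).
          branch 1.1.1 (add (p2 \to p1), \lnot \lnot (p4 \to \lnot p1)):
            (p2 \to p1): β-rule — branch into \lnot p2  //  p1.
              branch 1.1.1.1 (add \lnot p2):
                (p2 \to p1): β-rule — branch into \lnot p2  //  p1.
                  branch 1.1.1.1.1 (add \lnot p2):
                    \lnot \lnot (p4 \to \lnot p1): β-rule — branch into \lnot p4  //  \lnot p1.
                      branch 1.1.1.1.1.1 (add \lnot p4):
                        × closes — contains both p4 and \lnot p4.
                      branch 1.1.1.1.1.2 (add \lnot p1):
                        × closes — contains both p1 and \lnot p1.
                  branch 1.1.1.1.2 (add p1):
                    \lnot \lnot (p4 \to \lnot p1): β-rule — branch into \lnot p4  //  \lnot p1.
                      branch 1.1.1.1.2.1 (add \lnot p4):
                        × closes — contains both p4 and \lnot p4.
                      branch 1.1.1.1.2.2 (add \lnot p1):
                        × closes — contains both p1 and \lnot p1.
              branch 1.1.1.2 (add p1):
                (p2 \to p1): β-rule — branch into \lnot p2  //  p1.
                  branch 1.1.1.2.1 (add \lnot p2):
                    \lnot \lnot (p4 \to \lnot p1): β-rule — branch into \lnot p4  //  \lnot p1.
                      branch 1.1.1.2.1.1 (add \lnot p4):
                        × closes — contains both p4 and \lnot p4.
                      branch 1.1.1.2.1.2 (add \lnot p1):
                        × closes — contains both p1 and \lnot p1.
                  branch 1.1.1.2.2 (add p1):
                    \lnot \lnot (p4 \to \lnot p1): β-rule — branch into \lnot p4  //  \lnot p1.
                      branch 1.1.1.2.2.1 (add \lnot p4):
                        × closes — contains both p4 and \lnot p4.
                      branch 1.1.1.2.2.2 (add \lnot p1):
                        × closes — contains both p1 and \lnot p1.
          branch 1.1.2 (add \lnot (p2 \to p1), \lnot (p4 \to \lnot p1)):
            \lnot (p2 \to p1): α-rule — add p2, \lnot p1.
            × closes — contains both p2 and \lnot p2.
      branch 1.2 (add \lnot (p2 \to p1), \lnot \lnot (p4 \to \lnot p1)):
        \lnot (p2 \to p1): α-rule — add p2, \lnot p1.
        × closes — contains both p2 and \lnot p2.
  branch 2 (add ((\lnot p2 \to p3) \lor \lnot p4)):
    \lnot \lnot ((p2 \to p1) \leftrightarrow \lnot (p4 \to \lnot p1)): β-rule — branch into (p2 \to p1), \lnot (p4 \to \lnot p1)  //  \lnot (p2 \to p1), \lnot \lnot (p4 \to \lnot p1).
      branch 2.1 (add (p2 \to p1), \lnot (p4 \to \lnot p1)):
        \lnot (p4 \to \lnot p1): α-rule — add p4, \lnot \lnot p1.
        ((\lnot p2 \to p3) \lor \lnot p4): β-rule — branch into (\lnot p2 \to p3)  //  \lnot p4.
          branch 2.1.1 (add (\lnot p2 \to p3)):
            (p2 \to p1): β-rule — branch into \lnot p2  //  p1.
              branch 2.1.1.1 (add \lnot p2):
                (\lnot p2 \to p3): β-rule — branch into \lnot \lnot p2  //  p3.
                  branch 2.1.1.1.1 (add \lnot \lnot p2):
                    × closes — contains both p2 and \lnot p2.
                  branch 2.1.1.1.2 (add p3):
                    × closes — contains both p3 and \lnot p3.
              branch 2.1.1.2 (add p1):
                (\lnot p2 \to p3): β-rule — branch into \lnot \lnot p2  //  p3.
                  branch 2.1.1.2.1 (add \lnot \lnot p2):
                    × closes — contains both p2 and \lnot p2.
                  branch 2.1.1.2.2 (add p3):
                    × closes — contains both p3 and \lnot p3.
          branch 2.1.2 (add \lnot p4):
            × closes — contains both p4 and \lnot p4.
      branch 2.2 (add \lnot (p2 \to p1), \lnot \lnot (p4 \to \lnot p1)):
        \lnot (p2 \to p1): α-rule — add p2, \lnot p1.
        × closes — contains both p2 and \lnot p2.
All 16 branches close.
Every branch closed, so the negation is unsatisfiable and the formula is valid.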